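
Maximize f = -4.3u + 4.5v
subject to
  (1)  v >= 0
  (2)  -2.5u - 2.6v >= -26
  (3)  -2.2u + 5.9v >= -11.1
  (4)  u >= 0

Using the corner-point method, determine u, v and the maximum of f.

u = 0, v = 10, maximum f = 45

Corner points and f = -4.3u + 4.5v:
  (111/22, 0) → f = -4773/220
  (0, 0) → f = 0
  (18226/2047, 2945/2047) → f = -651193/20470
  (0, 10) → f = 45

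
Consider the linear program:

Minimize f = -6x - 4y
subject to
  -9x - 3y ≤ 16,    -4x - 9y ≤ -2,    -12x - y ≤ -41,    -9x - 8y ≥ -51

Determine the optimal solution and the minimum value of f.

Feasible corners and f = -6x - 4y:
  (367/104, -35/26) → f = -821/52
  (443/49, -186/49) → f = -1914/49
  (277/87, 81/29) → f = -878/29

x = 443/49, y = -186/49, minimum f = -1914/49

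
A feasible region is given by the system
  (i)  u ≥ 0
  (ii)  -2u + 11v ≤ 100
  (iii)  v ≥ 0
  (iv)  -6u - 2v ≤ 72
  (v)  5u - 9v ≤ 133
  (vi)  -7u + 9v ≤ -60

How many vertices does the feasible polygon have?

4

Pairwise boundary intersections that survive every other constraint:
  (2363/37, 766/37)
  (1560/59, 820/59)
  (133/5, 0)
  (60/7, 0)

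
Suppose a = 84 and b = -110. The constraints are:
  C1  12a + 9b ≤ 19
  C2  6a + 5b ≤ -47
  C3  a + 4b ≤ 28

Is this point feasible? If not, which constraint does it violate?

not feasible — violates C2

Constraint C2: 6a + 5b = -46, which is not ≤ -47. All other constraints are satisfied.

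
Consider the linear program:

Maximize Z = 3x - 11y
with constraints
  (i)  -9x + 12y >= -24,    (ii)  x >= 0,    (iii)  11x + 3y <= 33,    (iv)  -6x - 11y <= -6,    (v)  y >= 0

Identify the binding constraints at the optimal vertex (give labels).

Feasible corners and Z = 3x - 11y:
  (156/53, 11/53) → Z = 347/53
  (8/3, 0) → Z = 8
  (0, 11) → Z = -121
  (0, 6/11) → Z = -6
  (1, 0) → Z = 3

The maximum is at (8/3, 0). Substituting into each constraint, equality holds for (i) and (v); the remaining constraints have slack.

(i) and (v)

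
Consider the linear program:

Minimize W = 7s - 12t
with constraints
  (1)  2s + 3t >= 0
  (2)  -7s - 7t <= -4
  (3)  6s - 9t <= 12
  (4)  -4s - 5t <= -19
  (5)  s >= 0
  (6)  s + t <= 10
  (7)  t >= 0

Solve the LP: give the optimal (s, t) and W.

Extreme points and W = 7s - 12t:
  (7/2, 1) → W = 25/2
  (34/5, 16/5) → W = 46/5
  (0, 19/5) → W = -228/5
  (0, 10) → W = -120

At the optimal vertex, s = 0 and s + t = 10.
Solving simultaneously gives s = 0, t = 10.

s = 0, t = 10, minimum W = -120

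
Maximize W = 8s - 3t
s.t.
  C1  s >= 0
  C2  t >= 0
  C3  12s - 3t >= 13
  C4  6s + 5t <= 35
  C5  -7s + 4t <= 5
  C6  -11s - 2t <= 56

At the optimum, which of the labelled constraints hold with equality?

C2 and C4

Extreme points and W = 8s - 3t:
  (13/12, 0) → W = 26/3
  (35/6, 0) → W = 140/3
  (85/39, 57/13) → W = 167/39

The maximum is at (35/6, 0). Substituting into each constraint, equality holds for C2 and C4; the remaining constraints have slack.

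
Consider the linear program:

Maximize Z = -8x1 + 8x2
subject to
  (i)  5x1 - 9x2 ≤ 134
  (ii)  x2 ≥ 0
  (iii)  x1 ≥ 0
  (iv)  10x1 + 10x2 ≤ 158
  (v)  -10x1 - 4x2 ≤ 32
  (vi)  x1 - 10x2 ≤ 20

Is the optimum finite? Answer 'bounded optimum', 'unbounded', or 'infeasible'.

Corner points and Z = -8x1 + 8x2:
  (0, 0) → Z = 0
  (79/5, 0) → Z = -632/5
  (0, 79/5) → Z = 632/5
The feasible region has finitely many vertices and no improving ray; the maximum is 632/5 at (0, 79/5).

bounded optimum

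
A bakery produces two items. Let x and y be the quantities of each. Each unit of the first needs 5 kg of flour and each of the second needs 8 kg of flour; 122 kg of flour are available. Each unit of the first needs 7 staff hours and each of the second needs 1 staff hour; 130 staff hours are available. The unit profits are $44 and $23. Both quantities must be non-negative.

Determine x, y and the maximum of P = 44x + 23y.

x = 18, y = 4, maximum P = 884

Corner points and P = 44x + 23y:
  (0, 0) → P = 0
  (0, 61/4) → P = 1403/4
  (130/7, 0) → P = 5720/7
  (18, 4) → P = 884

The binding constraints are 5x + 8y = 122 and 7x + y = 130.
Solving simultaneously gives x = 18, y = 4.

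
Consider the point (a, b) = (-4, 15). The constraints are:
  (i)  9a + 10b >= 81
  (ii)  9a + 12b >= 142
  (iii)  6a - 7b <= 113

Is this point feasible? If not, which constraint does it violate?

feasible

(i): 114 ≥ 81 ✓
(ii): 144 ≥ 142 ✓
(iii): -129 ≤ 113 ✓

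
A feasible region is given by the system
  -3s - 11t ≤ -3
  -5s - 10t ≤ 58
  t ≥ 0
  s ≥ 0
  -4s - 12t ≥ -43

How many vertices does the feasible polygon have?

4

Intersecting each pair of boundary lines and keeping only the points that satisfy every inequality leaves:
  (1, 0)
  (0, 3/11)
  (43/4, 0)
  (0, 43/12)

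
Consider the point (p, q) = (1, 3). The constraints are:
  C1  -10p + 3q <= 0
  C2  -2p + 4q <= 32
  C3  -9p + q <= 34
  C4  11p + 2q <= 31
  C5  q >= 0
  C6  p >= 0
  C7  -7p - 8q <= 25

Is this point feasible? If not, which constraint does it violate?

feasible

C1: -1 ≤ 0 ✓
C2: 10 ≤ 32 ✓
C3: -6 ≤ 34 ✓
C4: 17 ≤ 31 ✓
C5: 3 ≥ 0 ✓
C6: 1 ≥ 0 ✓
C7: -31 ≤ 25 ✓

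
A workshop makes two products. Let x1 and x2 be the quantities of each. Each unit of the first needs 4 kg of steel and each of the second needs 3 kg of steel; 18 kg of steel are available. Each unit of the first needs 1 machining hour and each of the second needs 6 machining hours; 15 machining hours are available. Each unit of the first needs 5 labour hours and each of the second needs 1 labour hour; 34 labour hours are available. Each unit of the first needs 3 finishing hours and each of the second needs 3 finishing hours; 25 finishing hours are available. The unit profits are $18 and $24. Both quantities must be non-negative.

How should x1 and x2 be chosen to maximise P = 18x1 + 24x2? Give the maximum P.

Extreme points and P = 18x1 + 24x2:
  (0, 0) → P = 0
  (0, 5/2) → P = 60
  (9/2, 0) → P = 81
  (3, 2) → P = 102

The binding constraints are 4x1 + 3x2 = 18 and x1 + 6x2 = 15.
Solving simultaneously gives x1 = 3, x2 = 2.

x1 = 3, x2 = 2, maximum P = 102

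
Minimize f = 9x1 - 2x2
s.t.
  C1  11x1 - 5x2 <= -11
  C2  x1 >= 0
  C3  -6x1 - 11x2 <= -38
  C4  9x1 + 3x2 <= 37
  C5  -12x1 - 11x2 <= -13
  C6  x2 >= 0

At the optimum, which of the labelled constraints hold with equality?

C2 and C4

Vertices and f = 9x1 - 2x2:
  (69/151, 484/151) → f = -347/151
  (76/39, 253/39) → f = 178/39
  (0, 38/11) → f = -76/11
  (0, 37/3) → f = -74/3

The minimum is at (0, 37/3). Substituting into each constraint, equality holds for C2 and C4; the remaining constraints have slack.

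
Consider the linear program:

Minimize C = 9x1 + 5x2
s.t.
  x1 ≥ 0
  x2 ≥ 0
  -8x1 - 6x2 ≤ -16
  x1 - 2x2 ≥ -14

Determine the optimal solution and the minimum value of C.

x1 = 0, x2 = 8/3, minimum C = 40/3

Vertices and C = 9x1 + 5x2:
  (0, 8/3) → C = 40/3
  (0, 7) → C = 35
  (2, 0) → C = 18
The feasible region is unbounded (it extends along (2, 1), (1, 0)), but C strictly increases along every unbounded feasible direction, so there is no improving ray and the minimum is attained at a vertex.

At the optimal vertex, x1 = 0 and -8x1 - 6x2 = -16.
Solving simultaneously gives x1 = 0, x2 = 8/3.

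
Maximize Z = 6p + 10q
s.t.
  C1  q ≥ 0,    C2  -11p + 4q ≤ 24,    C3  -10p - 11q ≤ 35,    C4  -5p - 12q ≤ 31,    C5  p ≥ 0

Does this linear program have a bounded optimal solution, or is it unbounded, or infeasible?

From the feasible point (0, 0), moving in the direction (1, 0) keeps every constraint satisfied while Z increases without bound.

unbounded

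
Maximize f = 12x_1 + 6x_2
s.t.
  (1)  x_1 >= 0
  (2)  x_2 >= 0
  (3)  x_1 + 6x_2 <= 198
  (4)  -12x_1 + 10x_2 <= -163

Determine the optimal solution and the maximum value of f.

x_1 = 198, x_2 = 0, maximum f = 2376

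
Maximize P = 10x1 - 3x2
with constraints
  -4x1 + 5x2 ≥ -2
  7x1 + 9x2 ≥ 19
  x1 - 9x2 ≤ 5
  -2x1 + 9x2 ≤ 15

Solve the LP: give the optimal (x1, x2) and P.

Feasible corners and P = 10x1 - 3x2:
  (113/71, 62/71) → P = 944/71
  (93/26, 32/13) → P = 369/13
  (4/9, 143/81) → P = -23/27

x1 = 93/26, x2 = 32/13, maximum P = 369/13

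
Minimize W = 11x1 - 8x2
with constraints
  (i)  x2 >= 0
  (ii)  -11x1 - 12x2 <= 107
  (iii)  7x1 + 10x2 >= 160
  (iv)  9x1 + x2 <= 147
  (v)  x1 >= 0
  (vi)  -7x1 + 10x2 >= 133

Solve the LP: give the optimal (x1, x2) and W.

Vertices and W = 11x1 - 8x2:
  (0, 16) → W = -128
  (27/14, 293/20) → W = -6719/70
  (0, 147) → W = -1176
  (1337/97, 2226/97) → W = -3101/97

x1 = 0, x2 = 147, minimum W = -1176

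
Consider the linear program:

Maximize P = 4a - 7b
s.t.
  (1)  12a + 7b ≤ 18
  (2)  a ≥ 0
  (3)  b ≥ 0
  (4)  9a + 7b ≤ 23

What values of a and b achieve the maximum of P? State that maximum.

a = 3/2, b = 0, maximum P = 6

Vertices and P = 4a - 7b:
  (0, 18/7) → P = -18
  (3/2, 0) → P = 6
  (0, 0) → P = 0

At the optimal vertex, 12a + 7b = 18 and b = 0.
Solving simultaneously gives a = 3/2, b = 0.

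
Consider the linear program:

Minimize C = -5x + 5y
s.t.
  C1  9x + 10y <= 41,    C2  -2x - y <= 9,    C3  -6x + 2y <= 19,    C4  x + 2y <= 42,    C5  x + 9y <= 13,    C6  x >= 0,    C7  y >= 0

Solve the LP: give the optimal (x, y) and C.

Vertices and C = -5x + 5y:
  (239/71, 76/71) → C = -815/71
  (41/9, 0) → C = -205/9
  (0, 13/9) → C = 65/9
  (0, 0) → C = 0

x = 41/9, y = 0, minimum C = -205/9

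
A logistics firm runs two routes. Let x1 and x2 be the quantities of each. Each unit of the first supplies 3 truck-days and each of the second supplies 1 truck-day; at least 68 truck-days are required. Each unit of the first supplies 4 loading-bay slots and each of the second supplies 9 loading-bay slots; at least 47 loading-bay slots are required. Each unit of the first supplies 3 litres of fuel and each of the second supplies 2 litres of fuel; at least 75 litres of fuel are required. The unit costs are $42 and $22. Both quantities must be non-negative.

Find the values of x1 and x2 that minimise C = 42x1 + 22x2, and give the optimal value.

Corner points and C = 42x1 + 22x2:
  (0, 68) → C = 1496
  (25, 0) → C = 1050
  (61/3, 7) → C = 1008
The feasible region is unbounded (it extends along (0, 1), (1, 0)), but C strictly increases along every unbounded feasible direction, so there is no improving ray and the minimum is attained at a vertex.

x1 = 61/3, x2 = 7, minimum C = 1008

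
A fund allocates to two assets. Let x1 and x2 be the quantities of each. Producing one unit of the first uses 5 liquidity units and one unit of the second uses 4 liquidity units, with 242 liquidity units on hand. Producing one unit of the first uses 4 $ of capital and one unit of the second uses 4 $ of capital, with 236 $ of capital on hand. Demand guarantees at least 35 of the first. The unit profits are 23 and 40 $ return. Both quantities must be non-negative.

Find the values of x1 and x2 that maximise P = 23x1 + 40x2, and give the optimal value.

Corner points and P = 23x1 + 40x2:
  (242/5, 0) → P = 5566/5
  (35, 0) → P = 805
  (35, 67/4) → P = 1475

The binding constraints are 5x1 + 4x2 = 242 and x1 = 35.
Solving simultaneously gives x1 = 35, x2 = 67/4.

x1 = 35, x2 = 67/4, maximum P = 1475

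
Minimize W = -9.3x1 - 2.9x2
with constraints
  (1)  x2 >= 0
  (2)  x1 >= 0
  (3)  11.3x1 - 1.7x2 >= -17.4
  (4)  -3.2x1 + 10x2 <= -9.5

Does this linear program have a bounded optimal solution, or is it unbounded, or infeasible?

unbounded

From the feasible point (2.96875, 0), moving in the direction (10, 3.2) keeps every constraint satisfied while W decreases without bound.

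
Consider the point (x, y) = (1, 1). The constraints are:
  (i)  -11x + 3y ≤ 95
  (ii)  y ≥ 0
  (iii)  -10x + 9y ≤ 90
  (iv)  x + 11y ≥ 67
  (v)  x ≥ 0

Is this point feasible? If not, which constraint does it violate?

Constraint (iv): x + 11y = 12, which is not ≥ 67. All other constraints are satisfied.

not feasible — violates (iv)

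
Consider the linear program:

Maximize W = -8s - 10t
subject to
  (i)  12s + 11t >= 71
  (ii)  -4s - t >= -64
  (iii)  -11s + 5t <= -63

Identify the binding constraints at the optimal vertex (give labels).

Corner points and W = -8s - 10t:
  (633/32, -121/8) → W = -7
  (1048/181, 25/181) → W = -8634/181
  (383/31, 452/31) → W = -7584/31

The maximum is at (633/32, -121/8). Substituting into each constraint, equality holds for (i) and (ii); the remaining constraints have slack.

(i) and (ii)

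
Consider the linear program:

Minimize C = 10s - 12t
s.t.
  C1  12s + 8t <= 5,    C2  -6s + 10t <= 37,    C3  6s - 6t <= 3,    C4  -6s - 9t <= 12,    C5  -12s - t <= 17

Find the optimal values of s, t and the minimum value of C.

s = -23/14, t = 19/7, minimum C = -49

Feasible corners and C = 10s - 12t:
  (-41/28, 79/28) → C = -97/2
  (9/20, -1/20) → C = 51/10
  (-23/14, 19/7) → C = -49
  (-1/2, -1) → C = 7
  (-47/34, -7/17) → C = -151/17

The optimum lies where -6s + 10t = 37 and -12s - t = 17.
Solving simultaneously gives s = -23/14, t = 19/7.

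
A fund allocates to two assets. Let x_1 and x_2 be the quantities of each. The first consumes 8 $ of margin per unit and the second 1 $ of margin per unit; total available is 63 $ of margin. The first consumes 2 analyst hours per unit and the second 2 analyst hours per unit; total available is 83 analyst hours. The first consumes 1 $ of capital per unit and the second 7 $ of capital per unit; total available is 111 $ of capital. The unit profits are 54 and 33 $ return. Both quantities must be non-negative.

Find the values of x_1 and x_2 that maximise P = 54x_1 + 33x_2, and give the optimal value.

x_1 = 6, x_2 = 15, maximum P = 819

Feasible corners and P = 54x_1 + 33x_2:
  (0, 0) → P = 0
  (0, 111/7) → P = 3663/7
  (63/8, 0) → P = 1701/4
  (6, 15) → P = 819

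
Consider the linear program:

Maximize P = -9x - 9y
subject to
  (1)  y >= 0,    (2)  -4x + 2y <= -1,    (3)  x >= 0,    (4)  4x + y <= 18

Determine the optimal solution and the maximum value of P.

Feasible corners and P = -9x - 9y:
  (1/4, 0) → P = -9/4
  (9/2, 0) → P = -81/2
  (37/12, 17/3) → P = -315/4

The binding constraints are y = 0 and -4x + 2y = -1.
Solving simultaneously gives x = 1/4, y = 0.

x = 1/4, y = 0, maximum P = -9/4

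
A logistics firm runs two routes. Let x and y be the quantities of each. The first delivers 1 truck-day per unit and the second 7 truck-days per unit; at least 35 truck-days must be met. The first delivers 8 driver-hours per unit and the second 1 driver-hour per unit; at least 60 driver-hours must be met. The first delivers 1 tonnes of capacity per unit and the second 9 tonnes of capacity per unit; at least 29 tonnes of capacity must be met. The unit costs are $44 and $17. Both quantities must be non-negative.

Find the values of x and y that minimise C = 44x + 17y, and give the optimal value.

Vertices and C = 44x + 17y:
  (0, 60) → C = 1020
  (35, 0) → C = 1540
  (7, 4) → C = 376
The feasible region is unbounded (it extends along (0, 1), (1, 0)), but C strictly increases along every unbounded feasible direction, so there is no improving ray and the minimum is attained at a vertex.

x = 7, y = 4, minimum C = 376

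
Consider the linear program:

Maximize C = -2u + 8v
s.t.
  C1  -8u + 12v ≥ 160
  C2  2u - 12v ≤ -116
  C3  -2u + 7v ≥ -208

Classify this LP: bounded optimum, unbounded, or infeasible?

From the feasible point (-22/3, 76/9), moving in the direction (-12, -2) keeps every constraint satisfied while C increases without bound.

unbounded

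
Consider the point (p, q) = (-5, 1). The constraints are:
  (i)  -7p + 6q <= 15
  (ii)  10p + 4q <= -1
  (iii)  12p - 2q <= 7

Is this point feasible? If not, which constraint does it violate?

not feasible — violates (i)

Constraint (i): -7p + 6q = 41, which is not ≤ 15. All other constraints are satisfied.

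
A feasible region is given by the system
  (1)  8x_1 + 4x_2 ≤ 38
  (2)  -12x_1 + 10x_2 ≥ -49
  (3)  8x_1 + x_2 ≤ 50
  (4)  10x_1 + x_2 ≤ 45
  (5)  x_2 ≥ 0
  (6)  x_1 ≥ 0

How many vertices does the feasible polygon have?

5

Of the 15 pairwise boundary intersections, those satisfying every inequality are:
  (71/16, 5/8)
  (0, 19/2)
  (499/112, 25/56)
  (49/12, 0)
  (0, 0)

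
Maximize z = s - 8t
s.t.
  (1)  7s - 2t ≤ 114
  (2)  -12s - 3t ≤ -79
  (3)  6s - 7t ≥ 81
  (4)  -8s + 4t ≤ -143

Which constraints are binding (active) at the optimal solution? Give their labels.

(1) and (2)

Extreme points and z = s - 8t:
  (100/9, -163/9) → z = 156
  (85/6, -89/12) → z = 147/2
  (745/72, -271/18) → z = 3139/24

The maximum is at (100/9, -163/9). Substituting into each constraint, equality holds for (1) and (2); the remaining constraints have slack.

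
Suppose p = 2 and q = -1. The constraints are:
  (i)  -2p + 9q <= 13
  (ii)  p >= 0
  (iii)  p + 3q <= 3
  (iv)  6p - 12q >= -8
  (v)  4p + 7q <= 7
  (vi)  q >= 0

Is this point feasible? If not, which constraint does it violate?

Constraint (vi): q = -1, which is not ≥ 0. All other constraints are satisfied.

not feasible — violates (vi)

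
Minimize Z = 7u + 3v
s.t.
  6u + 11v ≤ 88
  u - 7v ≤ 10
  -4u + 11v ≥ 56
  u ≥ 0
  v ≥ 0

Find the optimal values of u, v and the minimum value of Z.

u = 0, v = 56/11, minimum Z = 168/11

Feasible corners and Z = 7u + 3v:
  (16/5, 344/55) → Z = 2264/55
  (0, 8) → Z = 24
  (0, 56/11) → Z = 168/11

The optimum lies where -4u + 11v = 56 and u = 0.
Solving simultaneously gives u = 0, v = 56/11.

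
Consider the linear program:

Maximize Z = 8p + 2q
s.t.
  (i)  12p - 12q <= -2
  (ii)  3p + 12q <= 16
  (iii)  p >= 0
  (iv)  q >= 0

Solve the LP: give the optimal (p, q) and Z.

p = 14/15, q = 11/10, maximum Z = 29/3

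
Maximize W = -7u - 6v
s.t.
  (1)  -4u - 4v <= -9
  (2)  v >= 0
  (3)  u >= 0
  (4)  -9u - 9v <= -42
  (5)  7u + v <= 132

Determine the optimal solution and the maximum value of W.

u = 0, v = 14/3, maximum W = -28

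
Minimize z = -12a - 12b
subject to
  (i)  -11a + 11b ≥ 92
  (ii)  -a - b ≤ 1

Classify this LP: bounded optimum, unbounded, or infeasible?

From the feasible point (-103/22, 81/22), moving in the direction (11, 11) keeps every constraint satisfied while z decreases without bound.

unbounded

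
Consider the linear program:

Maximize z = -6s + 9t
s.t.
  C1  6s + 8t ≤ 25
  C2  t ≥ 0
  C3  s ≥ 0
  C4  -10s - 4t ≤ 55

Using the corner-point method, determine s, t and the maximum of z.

s = 0, t = 25/8, maximum z = 225/8

Corner points and z = -6s + 9t:
  (25/6, 0) → z = -25
  (0, 25/8) → z = 225/8
  (0, 0) → z = 0

At the optimal vertex, 6s + 8t = 25 and s = 0.
Solving simultaneously gives s = 0, t = 25/8.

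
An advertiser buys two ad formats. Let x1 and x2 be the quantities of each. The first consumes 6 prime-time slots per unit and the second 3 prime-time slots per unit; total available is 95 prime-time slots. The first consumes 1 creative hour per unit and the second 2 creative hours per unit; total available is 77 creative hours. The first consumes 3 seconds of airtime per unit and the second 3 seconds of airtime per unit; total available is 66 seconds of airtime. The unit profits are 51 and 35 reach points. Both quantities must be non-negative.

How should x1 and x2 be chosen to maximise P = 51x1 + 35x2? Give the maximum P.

x1 = 29/3, x2 = 37/3, maximum P = 2774/3

Extreme points and P = 51x1 + 35x2:
  (0, 0) → P = 0
  (0, 22) → P = 770
  (95/6, 0) → P = 1615/2
  (29/3, 37/3) → P = 2774/3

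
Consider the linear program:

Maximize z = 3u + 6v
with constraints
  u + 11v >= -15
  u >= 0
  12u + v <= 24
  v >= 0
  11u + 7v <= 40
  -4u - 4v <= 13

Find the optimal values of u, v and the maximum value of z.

The binding constraints are u = 0 and 11u + 7v = 40.
Solving simultaneously gives u = 0, v = 40/7.

u = 0, v = 40/7, maximum z = 240/7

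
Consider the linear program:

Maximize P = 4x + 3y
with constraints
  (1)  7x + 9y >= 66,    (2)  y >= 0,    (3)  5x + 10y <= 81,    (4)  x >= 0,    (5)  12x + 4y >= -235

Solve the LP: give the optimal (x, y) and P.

Vertices and P = 4x + 3y:
  (66/7, 0) → P = 264/7
  (0, 22/3) → P = 22
  (81/5, 0) → P = 324/5
  (0, 81/10) → P = 243/10

The binding constraints are y = 0 and 5x + 10y = 81.
Solving simultaneously gives x = 81/5, y = 0.

x = 81/5, y = 0, maximum P = 324/5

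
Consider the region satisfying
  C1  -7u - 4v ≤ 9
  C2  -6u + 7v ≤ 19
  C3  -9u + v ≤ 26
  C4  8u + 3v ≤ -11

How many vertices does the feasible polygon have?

3

Of the 6 pairwise boundary intersections, those satisfying every inequality are:
  (-139/73, 79/73)
  (-17/11, 5/11)
  (-67/37, 43/37)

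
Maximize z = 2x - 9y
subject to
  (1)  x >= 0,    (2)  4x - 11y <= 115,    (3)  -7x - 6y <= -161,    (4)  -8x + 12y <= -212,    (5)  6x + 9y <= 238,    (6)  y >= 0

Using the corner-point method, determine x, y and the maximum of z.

Corner points and z = 2x - 9y:
  (3653/102, 131/51) → z = 2474/51
  (115/4, 0) → z = 115/2
  (397/12, 79/18) → z = 80/3
  (53/2, 0) → z = 53

x = 115/4, y = 0, maximum z = 115/2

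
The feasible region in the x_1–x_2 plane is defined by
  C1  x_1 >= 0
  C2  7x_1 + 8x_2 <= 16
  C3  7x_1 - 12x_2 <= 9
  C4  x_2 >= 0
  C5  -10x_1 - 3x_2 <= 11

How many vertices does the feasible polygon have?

4

The feasible vertices (each the meet of two boundaries and inside every other half-plane) are:
  (0, 2)
  (0, 0)
  (66/35, 7/20)
  (9/7, 0)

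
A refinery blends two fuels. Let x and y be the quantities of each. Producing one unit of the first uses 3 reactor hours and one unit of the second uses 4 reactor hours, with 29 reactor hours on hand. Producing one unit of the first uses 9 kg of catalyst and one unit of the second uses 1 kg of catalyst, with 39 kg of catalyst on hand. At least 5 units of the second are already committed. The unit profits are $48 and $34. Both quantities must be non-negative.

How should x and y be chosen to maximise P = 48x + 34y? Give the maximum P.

x = 3, y = 5, maximum P = 314

The binding constraints are 3x + 4y = 29 and y = 5.
Solving simultaneously gives x = 3, y = 5.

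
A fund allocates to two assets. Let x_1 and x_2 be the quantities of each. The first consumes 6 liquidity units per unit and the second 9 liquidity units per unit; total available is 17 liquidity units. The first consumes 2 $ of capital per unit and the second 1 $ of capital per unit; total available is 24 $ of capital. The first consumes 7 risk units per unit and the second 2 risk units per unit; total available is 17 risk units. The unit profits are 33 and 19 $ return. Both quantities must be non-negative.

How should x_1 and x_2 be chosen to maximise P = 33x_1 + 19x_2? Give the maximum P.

x_1 = 7/3, x_2 = 1/3, maximum P = 250/3

Corner points and P = 33x_1 + 19x_2:
  (0, 0) → P = 0
  (0, 17/9) → P = 323/9
  (17/7, 0) → P = 561/7
  (7/3, 1/3) → P = 250/3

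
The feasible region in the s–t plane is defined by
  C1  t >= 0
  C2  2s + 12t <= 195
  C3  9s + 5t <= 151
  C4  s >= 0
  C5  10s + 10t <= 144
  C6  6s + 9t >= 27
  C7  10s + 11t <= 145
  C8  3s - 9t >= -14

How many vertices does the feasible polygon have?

Of the 28 pairwise boundary intersections, those satisfying every inequality are:
  (72/5, 0)
  (9/2, 0)
  (67/5, 1)
  (13/9, 55/27)
  (1151/123, 575/123)

5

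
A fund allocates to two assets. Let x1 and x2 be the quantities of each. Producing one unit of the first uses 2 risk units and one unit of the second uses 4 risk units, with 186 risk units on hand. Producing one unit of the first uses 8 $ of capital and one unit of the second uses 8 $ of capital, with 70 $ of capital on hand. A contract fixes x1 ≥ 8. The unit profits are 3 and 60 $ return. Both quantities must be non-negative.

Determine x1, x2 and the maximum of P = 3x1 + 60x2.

x1 = 8, x2 = 3/4, maximum P = 69

Feasible corners and P = 3x1 + 60x2:
  (35/4, 0) → P = 105/4
  (8, 0) → P = 24
  (8, 3/4) → P = 69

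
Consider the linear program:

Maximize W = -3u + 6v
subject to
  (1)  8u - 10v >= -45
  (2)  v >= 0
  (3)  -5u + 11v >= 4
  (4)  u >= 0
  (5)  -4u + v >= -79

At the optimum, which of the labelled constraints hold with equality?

Corner points and W = -3u + 6v:
  (0, 9/2) → W = 27
  (835/32, 203/8) → W = 2367/32
  (0, 4/11) → W = 24/11
  (291/13, 137/13) → W = -51/13

The maximum is at (835/32, 203/8). Substituting into each constraint, equality holds for (1) and (5); the remaining constraints have slack.

(1) and (5)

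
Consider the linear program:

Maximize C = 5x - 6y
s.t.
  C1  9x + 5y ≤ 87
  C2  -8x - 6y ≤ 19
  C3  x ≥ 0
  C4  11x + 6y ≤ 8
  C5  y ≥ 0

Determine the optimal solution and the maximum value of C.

x = 8/11, y = 0, maximum C = 40/11

Corner points and C = 5x - 6y:
  (0, 4/3) → C = -8
  (0, 0) → C = 0
  (8/11, 0) → C = 40/11

The optimum lies where 11x + 6y = 8 and y = 0.
Solving simultaneously gives x = 8/11, y = 0.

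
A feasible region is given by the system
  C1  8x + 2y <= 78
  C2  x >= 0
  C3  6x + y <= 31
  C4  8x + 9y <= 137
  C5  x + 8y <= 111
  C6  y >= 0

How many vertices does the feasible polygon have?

5

Pairwise boundary intersections that survive every other constraint:
  (0, 111/8)
  (0, 0)
  (71/23, 287/23)
  (31/6, 0)
  (97/55, 751/55)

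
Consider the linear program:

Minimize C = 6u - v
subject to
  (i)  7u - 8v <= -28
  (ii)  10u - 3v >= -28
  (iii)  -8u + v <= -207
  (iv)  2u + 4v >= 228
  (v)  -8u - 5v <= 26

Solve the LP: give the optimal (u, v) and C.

Extreme points and C = 6u - v:
  (428/11, 413/11) → C = 2155/11
  (649/14, 1147/7) → C = 800/7
  (528/17, 705/17) → C = 2463/17
The feasible region is unbounded (it extends along (8, 7), (3, 10)), but C strictly increases along every unbounded feasible direction, so there is no improving ray and the minimum is attained at a vertex.

The binding constraints are 10u - 3v = -28 and -8u + v = -207.
Solving simultaneously gives u = 649/14, v = 1147/7.

u = 649/14, v = 1147/7, minimum C = 800/7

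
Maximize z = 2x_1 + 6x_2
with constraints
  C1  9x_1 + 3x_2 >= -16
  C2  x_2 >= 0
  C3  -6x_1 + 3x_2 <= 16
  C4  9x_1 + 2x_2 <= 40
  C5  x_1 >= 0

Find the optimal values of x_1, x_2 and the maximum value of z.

Vertices and z = 2x_1 + 6x_2:
  (40/9, 0) → z = 80/9
  (0, 0) → z = 0
  (88/39, 128/13) → z = 2480/39
  (0, 16/3) → z = 32

x_1 = 88/39, x_2 = 128/13, maximum z = 2480/39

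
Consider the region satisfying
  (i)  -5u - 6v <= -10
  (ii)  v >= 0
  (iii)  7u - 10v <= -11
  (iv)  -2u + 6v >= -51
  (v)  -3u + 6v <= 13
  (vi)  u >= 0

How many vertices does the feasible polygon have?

4

The feasible vertices (each the meet of two boundaries and inside every other half-plane) are:
  (17/46, 125/92)
  (0, 5/3)
  (16/3, 29/6)
  (0, 13/6)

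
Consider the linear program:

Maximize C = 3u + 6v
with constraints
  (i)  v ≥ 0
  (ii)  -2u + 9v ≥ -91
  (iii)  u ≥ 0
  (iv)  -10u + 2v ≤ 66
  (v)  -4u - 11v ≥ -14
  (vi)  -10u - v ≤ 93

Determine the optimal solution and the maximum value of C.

u = 7/2, v = 0, maximum C = 21/2

Feasible corners and C = 3u + 6v:
  (0, 0) → C = 0
  (7/2, 0) → C = 21/2
  (0, 14/11) → C = 84/11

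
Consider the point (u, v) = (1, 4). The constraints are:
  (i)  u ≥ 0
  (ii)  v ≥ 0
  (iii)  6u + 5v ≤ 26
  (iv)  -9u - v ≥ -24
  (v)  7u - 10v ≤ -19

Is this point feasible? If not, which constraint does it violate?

(i): 1 ≥ 0 ✓
(ii): 4 ≥ 0 ✓
(iii): 26 ≤ 26 ✓
(iv): -13 ≥ -24 ✓
(v): -33 ≤ -19 ✓

feasible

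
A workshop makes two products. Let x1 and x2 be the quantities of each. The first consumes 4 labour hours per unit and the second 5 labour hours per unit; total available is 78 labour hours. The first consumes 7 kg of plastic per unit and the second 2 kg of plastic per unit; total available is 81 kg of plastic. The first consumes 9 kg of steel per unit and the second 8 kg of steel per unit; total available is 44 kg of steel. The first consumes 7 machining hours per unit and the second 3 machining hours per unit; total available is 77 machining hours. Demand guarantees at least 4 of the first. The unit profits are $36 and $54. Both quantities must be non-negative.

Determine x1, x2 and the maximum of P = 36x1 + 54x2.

Feasible corners and P = 36x1 + 54x2:
  (44/9, 0) → P = 176
  (4, 0) → P = 144
  (4, 1) → P = 198

At the optimal vertex, 9x1 + 8x2 = 44 and x1 = 4.
Solving simultaneously gives x1 = 4, x2 = 1.

x1 = 4, x2 = 1, maximum P = 198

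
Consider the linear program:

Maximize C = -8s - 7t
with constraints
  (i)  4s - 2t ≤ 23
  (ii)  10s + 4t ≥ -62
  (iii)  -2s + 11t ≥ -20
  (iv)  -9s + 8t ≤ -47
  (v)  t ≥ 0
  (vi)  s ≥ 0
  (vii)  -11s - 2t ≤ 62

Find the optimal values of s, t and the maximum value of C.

Corner points and C = -8s - 7t:
  (45/7, 19/14) → C = -853/14
  (23/4, 0) → C = -46
  (47/9, 0) → C = -376/9

The binding constraints are -9s + 8t = -47 and t = 0.
Solving simultaneously gives s = 47/9, t = 0.

s = 47/9, t = 0, maximum C = -376/9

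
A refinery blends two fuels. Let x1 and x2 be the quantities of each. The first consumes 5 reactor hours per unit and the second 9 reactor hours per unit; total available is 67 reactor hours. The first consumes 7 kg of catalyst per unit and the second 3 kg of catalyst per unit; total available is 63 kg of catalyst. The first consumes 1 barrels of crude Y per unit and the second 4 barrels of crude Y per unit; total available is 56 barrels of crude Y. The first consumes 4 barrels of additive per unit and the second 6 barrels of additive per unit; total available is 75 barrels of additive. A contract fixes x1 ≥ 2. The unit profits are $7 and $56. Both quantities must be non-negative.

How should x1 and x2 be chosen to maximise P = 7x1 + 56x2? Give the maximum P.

Extreme points and P = 7x1 + 56x2:
  (9, 0) → P = 63
  (2, 0) → P = 14
  (61/8, 77/24) → P = 5593/24
  (2, 19/3) → P = 1106/3

At the optimal vertex, 5x1 + 9x2 = 67 and x1 = 2.
Solving simultaneously gives x1 = 2, x2 = 19/3.

x1 = 2, x2 = 19/3, maximum P = 1106/3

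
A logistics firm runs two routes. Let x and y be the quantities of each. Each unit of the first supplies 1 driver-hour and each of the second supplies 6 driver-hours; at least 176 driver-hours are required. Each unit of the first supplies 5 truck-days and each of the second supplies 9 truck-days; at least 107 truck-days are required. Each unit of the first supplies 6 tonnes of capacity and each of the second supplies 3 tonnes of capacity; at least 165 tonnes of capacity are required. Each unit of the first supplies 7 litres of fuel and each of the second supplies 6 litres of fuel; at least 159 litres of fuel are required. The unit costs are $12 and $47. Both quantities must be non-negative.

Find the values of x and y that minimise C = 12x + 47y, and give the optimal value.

Corner points and C = 12x + 47y:
  (0, 55) → C = 2585
  (176, 0) → C = 2112
  (14, 27) → C = 1437
The feasible region is unbounded (it extends along (0, 1), (1, 0)), but C strictly increases along every unbounded feasible direction, so there is no improving ray and the minimum is attained at a vertex.

x = 14, y = 27, minimum C = 1437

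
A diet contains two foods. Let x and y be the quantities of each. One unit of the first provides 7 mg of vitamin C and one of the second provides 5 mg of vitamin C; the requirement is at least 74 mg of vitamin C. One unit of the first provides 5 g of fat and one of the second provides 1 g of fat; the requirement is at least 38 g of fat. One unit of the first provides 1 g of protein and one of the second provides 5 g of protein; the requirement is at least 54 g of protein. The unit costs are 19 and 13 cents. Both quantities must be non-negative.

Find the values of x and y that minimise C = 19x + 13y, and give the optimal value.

x = 17/3, y = 29/3, minimum C = 700/3

Feasible corners and C = 19x + 13y:
  (0, 38) → C = 494
  (54, 0) → C = 1026
  (17/3, 29/3) → C = 700/3
The feasible region is unbounded (it extends along (0, 1), (1, 0)), but C strictly increases along every unbounded feasible direction, so there is no improving ray and the minimum is attained at a vertex.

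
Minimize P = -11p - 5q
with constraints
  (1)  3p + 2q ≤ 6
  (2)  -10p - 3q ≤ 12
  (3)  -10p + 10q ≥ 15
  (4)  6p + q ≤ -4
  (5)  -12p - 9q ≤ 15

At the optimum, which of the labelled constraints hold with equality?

(1) and (4)

Vertices and P = -11p - 5q:
  (-42/11, 96/11) → P = -18/11
  (-14/9, 16/3) → P = -86/9
  (-33/26, 3/13) → P = 333/26
  (-11/14, 5/7) → P = 71/14

The minimum is at (-14/9, 16/3). Substituting into each constraint, equality holds for (1) and (4); the remaining constraints have slack.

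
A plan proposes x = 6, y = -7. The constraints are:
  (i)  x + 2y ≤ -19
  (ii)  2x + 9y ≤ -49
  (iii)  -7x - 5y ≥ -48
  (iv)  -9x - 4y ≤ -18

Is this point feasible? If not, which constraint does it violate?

Constraint (i): x + 2y = -8, which is not ≤ -19. All other constraints are satisfied.

not feasible — violates (i)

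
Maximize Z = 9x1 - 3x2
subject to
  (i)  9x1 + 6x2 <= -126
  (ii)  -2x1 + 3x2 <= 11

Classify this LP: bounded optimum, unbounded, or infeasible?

From the feasible point (-148/13, -51/13), moving in the direction (6, -9) keeps every constraint satisfied while Z increases without bound.

unbounded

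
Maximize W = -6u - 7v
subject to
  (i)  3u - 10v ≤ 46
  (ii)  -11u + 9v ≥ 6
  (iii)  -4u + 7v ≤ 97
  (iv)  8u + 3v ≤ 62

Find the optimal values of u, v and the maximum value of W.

Extreme points and W = -6u - 7v:
  (-474/83, -524/83) → W = 6512/83
  (-68, -25) → W = 583
  (36/7, 146/21) → W = -1670/21
  (143/68, 256/17) → W = -4013/34

u = -68, v = -25, maximum W = 583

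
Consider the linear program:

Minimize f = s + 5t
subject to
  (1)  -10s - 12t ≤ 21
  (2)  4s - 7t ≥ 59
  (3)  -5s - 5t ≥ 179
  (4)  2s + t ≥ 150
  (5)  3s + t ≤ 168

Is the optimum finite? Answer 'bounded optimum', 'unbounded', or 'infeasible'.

The boundaries 2s + t = 150 and 3s + t = 168 meet at (18, 114), but that point violates 4s - 7t ≥ 59. Every candidate vertex is excluded by some other constraint, so the feasible region is empty.

infeasible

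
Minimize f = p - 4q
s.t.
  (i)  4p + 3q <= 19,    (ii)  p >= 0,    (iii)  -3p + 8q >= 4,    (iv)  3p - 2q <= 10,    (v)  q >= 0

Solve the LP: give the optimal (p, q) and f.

At the optimal vertex, 4p + 3q = 19 and p = 0.
Solving simultaneously gives p = 0, q = 19/3.

p = 0, q = 19/3, minimum f = -76/3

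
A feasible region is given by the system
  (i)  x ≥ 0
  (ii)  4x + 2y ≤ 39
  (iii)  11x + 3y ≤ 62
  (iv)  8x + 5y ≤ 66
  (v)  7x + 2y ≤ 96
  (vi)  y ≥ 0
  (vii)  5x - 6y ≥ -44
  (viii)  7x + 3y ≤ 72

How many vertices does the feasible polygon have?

Of the 28 pairwise boundary intersections, those satisfying every inequality are:
  (0, 0)
  (0, 22/3)
  (112/31, 230/31)
  (62/11, 0)
  (176/73, 682/73)

5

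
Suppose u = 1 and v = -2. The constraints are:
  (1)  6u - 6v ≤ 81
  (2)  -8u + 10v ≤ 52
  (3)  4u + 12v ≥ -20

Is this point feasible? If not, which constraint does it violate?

(1): 18 ≤ 81 ✓
(2): -28 ≤ 52 ✓
(3): -20 ≥ -20 ✓

feasible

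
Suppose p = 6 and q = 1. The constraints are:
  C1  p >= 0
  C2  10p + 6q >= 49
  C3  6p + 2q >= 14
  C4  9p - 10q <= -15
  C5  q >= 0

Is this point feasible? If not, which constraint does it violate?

not feasible — violates C4

Constraint C4: 9p - 10q = 44, which is not ≤ -15. All other constraints are satisfied.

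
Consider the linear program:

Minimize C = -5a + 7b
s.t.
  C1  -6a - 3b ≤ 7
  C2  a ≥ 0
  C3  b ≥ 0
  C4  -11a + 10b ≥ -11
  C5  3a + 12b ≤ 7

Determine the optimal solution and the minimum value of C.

The binding constraints are b = 0 and -11a + 10b = -11.
Solving simultaneously gives a = 1, b = 0.

a = 1, b = 0, minimum C = -5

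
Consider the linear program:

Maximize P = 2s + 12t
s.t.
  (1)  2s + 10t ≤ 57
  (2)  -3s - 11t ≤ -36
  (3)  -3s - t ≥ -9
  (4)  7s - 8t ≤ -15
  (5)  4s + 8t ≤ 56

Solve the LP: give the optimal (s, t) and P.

Corner points and P = 2s + 12t:
  (-267/8, 99/8) → P = 327/4
  (33/28, 153/28) → P = 951/14
  (123/101, 297/101) → P = 3810/101
  (57/31, 108/31) → P = 1410/31

The optimum lies where 2s + 10t = 57 and -3s - 11t = -36.
Solving simultaneously gives s = -267/8, t = 99/8.

s = -267/8, t = 99/8, maximum P = 327/4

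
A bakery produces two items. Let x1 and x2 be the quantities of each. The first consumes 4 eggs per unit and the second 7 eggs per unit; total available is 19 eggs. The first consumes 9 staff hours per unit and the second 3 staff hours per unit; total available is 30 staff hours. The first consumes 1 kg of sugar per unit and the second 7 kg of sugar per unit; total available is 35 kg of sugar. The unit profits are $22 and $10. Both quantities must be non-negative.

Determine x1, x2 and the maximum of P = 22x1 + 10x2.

x1 = 3, x2 = 1, maximum P = 76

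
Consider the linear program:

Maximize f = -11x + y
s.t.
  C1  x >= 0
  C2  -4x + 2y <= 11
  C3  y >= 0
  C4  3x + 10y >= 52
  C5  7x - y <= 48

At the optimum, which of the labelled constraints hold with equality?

C1 and C2

Vertices and f = -11x + y:
  (0, 11/2) → f = 11/2
  (0, 26/5) → f = 26/5
  (107/10, 269/10) → f = -454/5
  (532/73, 220/73) → f = -5632/73

The maximum is at (0, 11/2). Substituting into each constraint, equality holds for C1 and C2; the remaining constraints have slack.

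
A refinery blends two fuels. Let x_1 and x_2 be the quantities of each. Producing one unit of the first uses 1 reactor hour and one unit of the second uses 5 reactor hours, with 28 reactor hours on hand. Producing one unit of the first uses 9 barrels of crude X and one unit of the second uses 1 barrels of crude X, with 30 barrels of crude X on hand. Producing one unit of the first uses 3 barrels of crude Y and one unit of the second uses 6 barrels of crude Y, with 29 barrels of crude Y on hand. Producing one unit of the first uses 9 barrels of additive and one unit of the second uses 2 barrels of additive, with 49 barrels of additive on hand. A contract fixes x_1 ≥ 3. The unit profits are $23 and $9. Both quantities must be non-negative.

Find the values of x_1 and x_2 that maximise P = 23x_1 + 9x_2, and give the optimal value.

x_1 = 3, x_2 = 3, maximum P = 96

Vertices and P = 23x_1 + 9x_2:
  (10/3, 0) → P = 230/3
  (3, 0) → P = 69
  (3, 3) → P = 96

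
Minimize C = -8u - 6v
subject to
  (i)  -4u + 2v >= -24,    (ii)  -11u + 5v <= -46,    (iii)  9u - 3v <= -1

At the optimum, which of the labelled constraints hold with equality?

Feasible corners and C = -8u - 6v:
  (-14, -40) → C = 352
  (-37/3, -110/3) → C = 956/3
  (-143/12, -425/12) → C = 1847/6

The minimum is at (-143/12, -425/12). Substituting into each constraint, equality holds for (ii) and (iii); the remaining constraints have slack.

(ii) and (iii)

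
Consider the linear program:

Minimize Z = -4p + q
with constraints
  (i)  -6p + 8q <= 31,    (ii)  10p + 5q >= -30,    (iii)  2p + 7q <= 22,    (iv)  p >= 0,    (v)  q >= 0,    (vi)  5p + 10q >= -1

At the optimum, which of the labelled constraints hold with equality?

Corner points and Z = -4p + q:
  (0, 22/7) → Z = 22/7
  (11, 0) → Z = -44
  (0, 0) → Z = 0

The minimum is at (11, 0). Substituting into each constraint, equality holds for (iii) and (v); the remaining constraints have slack.

(iii) and (v)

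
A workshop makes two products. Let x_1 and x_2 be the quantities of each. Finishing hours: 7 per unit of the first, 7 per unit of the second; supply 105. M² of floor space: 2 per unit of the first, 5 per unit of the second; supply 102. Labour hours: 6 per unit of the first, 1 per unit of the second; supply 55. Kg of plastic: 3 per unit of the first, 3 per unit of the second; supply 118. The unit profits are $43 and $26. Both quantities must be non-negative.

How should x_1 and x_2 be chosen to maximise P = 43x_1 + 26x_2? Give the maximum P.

x_1 = 8, x_2 = 7, maximum P = 526

Vertices and P = 43x_1 + 26x_2:
  (0, 0) → P = 0
  (0, 15) → P = 390
  (55/6, 0) → P = 2365/6
  (8, 7) → P = 526

The optimum lies where 7x_1 + 7x_2 = 105 and 6x_1 + x_2 = 55.
Solving simultaneously gives x_1 = 8, x_2 = 7.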